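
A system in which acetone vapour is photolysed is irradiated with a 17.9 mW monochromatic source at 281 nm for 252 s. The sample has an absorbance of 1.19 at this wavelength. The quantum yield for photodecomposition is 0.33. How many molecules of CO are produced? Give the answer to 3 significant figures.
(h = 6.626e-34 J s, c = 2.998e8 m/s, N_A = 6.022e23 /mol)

1.97e18 molecules

Photon energy at 281 nm: hc/λ = (6.626e-34)(2.998e8)/(281e-9) = 7.069e-19 J.
Energy delivered: (17.9 mW)(252 s) = 4.511 J.
Photons incident: 4.511 / 7.069e-19 = 6.381e18, i.e. 6.381e18/6.022e23 = 1.060e-5 mol.
Fraction absorbed: 1 − 10^(−1.19) = 0.9354.
Photons absorbed: 0.9354 × 1.060e-5 = 9.915e-6 mol.
Product: Φ × n_abs = 0.33 × 9.915e-6 = 3.272e-6 mol.
As a count: 3.272e-6 × 6.022e23 = 1.97e18.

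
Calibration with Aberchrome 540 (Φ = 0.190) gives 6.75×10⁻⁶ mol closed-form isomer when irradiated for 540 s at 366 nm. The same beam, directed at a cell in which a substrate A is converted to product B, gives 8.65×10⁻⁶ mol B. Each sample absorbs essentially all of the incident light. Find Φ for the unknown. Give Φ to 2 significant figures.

Φ = 0.24

Photons absorbed by the actinometer: 6.75×10⁻⁶ / 0.190 = 3.553×10⁻⁵ mol.
Φ(unknown) = 8.65×10⁻⁶ / 3.553×10⁻⁵ = 0.24.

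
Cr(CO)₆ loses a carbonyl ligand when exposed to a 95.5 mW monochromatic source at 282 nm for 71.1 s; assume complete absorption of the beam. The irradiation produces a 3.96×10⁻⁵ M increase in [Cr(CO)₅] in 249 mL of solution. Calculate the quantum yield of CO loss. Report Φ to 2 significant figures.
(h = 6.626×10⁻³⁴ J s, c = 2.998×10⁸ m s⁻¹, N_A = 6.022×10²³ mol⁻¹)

Product: (3.96×10⁻⁵ M)(0.249 L) = 9.860×10⁻⁶ mol.
Photon energy at 282 nm: hc/λ = (6.626×10⁻³⁴)(2.998×10⁸)/(282×10⁻⁹) = 7.044×10⁻¹⁹ J.
Energy delivered: (95.5 mW)(71.1 s) = 6.790 J.
Photons incident: 6.790 / 7.044×10⁻¹⁹ = 9.639×10¹⁸, i.e. 9.639×10¹⁸/6.022×10²³ = 1.601×10⁻⁵ mol.
Φ = 9.860×10⁻⁶ mol / 1.601×10⁻⁵ mol photons = 0.62.

Φ = 0.62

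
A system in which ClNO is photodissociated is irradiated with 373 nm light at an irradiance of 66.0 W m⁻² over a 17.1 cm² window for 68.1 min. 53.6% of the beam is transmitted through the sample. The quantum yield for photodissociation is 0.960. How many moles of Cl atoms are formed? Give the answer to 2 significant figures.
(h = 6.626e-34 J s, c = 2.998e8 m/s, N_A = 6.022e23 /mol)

6.4e-4 mol

Photon energy at 373 nm: hc/λ = (6.626e-34)(2.998e8)/(373e-9) = 5.326e-19 J.
Energy delivered: (66.0 W m⁻²)(17.1e-4 m²)(4086 s) = 461.1 J.
Photons incident: 461.1 / 5.326e-19 = 8.658e20, i.e. 8.658e20/6.022e23 = 0.001438 mol.
Fraction absorbed: 1 − 53.6/100 = 0.4640.
Photons absorbed: 0.4640 × 0.001438 = 6.672e-4 mol.
Product: Φ × n_abs = 0.960 × 6.672e-4 = 6.405e-4 mol.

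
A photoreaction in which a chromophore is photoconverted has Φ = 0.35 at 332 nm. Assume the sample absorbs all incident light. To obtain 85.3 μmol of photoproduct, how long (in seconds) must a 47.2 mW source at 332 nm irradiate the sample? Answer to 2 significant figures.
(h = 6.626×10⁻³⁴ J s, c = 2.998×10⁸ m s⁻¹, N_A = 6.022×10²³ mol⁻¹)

Product: 85.3 μmol = 8.53×10⁻⁵ mol.
Photons that must be absorbed: 8.53×10⁻⁵ / 0.35 = 2.437×10⁻⁴ mol.
Photon energy: hc/λ = 5.983×10⁻¹⁹ J; per mole, 3.603×10⁵ J mol⁻¹.
Energy required: 2.437×10⁻⁴ × 3.603×10⁵ = 87.81 J.
Time: 87.81 J / 0.0472 W = 1900 s.

t ≈ 1900 s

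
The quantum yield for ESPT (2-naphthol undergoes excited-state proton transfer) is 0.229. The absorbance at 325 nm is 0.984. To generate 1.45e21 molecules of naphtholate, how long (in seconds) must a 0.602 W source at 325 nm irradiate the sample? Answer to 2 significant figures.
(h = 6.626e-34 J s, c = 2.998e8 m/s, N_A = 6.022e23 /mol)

Product: 1.45e21 / 6.022e23 = 0.002408 mol.
Photons that must be absorbed: 0.002408 / 0.229 = 0.01052 mol.
Fraction absorbed: 1 − 10^(−0.984) = 0.8962.
Incident photons needed: 0.01052 / 0.8962 = 0.01174 mol.
Photon energy: hc/λ = 6.112e-19 J; per mole, 3.681e5 J mol⁻¹.
Energy required: 0.01174 × 3.681e5 = 4321 J.
Time: 4321 J / 0.602 W = 7200 s.

t ≈ 7200 s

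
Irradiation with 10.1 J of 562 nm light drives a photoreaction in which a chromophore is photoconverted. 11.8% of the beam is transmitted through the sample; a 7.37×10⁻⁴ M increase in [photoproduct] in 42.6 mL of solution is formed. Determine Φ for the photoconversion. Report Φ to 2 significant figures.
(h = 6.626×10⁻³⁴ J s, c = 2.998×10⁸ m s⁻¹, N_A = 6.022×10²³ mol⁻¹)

Φ = 0.75

Product: (7.37×10⁻⁴ M)(0.0426 L) = 3.140×10⁻⁵ mol.
Photon energy at 562 nm: hc/λ = (6.626×10⁻³⁴)(2.998×10⁸)/(562×10⁻⁹) = 3.535×10⁻¹⁹ J.
Photons incident: 10.1 / 3.535×10⁻¹⁹ = 2.857×10¹⁹, i.e. 2.857×10¹⁹/6.022×10²³ = 4.744×10⁻⁵ mol.
Fraction absorbed: 1 − 11.8/100 = 0.8820.
Photons absorbed: 0.8820 × 4.744×10⁻⁵ = 4.184×10⁻⁵ mol.
Φ = 3.140×10⁻⁵ mol / 4.184×10⁻⁵ mol photons = 0.75.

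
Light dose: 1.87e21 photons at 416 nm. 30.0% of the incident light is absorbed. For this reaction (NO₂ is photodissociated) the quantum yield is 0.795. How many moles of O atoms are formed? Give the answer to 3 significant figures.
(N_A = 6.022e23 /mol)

Moles of photons: 1.87e21 / 6.022e23 = 0.003105 mol.
Photons absorbed: 0.300 × 0.003105 = 9.315e-4 mol.
Product: Φ × n_abs = 0.795 × 9.315e-4 = 7.405e-4 mol.

7.41e-4 mol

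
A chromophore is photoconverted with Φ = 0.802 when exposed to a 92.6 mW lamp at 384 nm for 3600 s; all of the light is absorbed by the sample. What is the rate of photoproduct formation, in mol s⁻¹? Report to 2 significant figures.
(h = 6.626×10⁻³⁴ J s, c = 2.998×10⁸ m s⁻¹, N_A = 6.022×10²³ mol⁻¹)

Photon energy at 384 nm: hc/λ = (6.626×10⁻³⁴)(2.998×10⁸)/(384×10⁻⁹) = 5.173×10⁻¹⁹ J.
Energy delivered: (92.6 mW)(3600 s) = 333.4 J.
Photons incident: 333.4 / 5.173×10⁻¹⁹ = 6.445×10²⁰, i.e. 6.445×10²⁰/6.022×10²³ = 0.001070 mol.
Product formed: 0.802 × 0.001070 = 8.581×10⁻⁴ mol.
Rate: 8.581×10⁻⁴ / 3600 s = 2.4×10⁻⁷ mol s⁻¹.

2.4×10⁻⁷ mol s⁻¹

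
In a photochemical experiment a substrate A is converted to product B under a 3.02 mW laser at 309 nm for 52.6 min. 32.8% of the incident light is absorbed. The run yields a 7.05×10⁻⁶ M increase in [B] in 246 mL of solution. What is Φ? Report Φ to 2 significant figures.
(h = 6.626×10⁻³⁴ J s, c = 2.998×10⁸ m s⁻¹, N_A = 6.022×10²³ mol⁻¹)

Φ = 0.21

Product: (7.05×10⁻⁶ M)(0.246 L) = 1.734×10⁻⁶ mol.
Photon energy at 309 nm: hc/λ = (6.626×10⁻³⁴)(2.998×10⁸)/(309×10⁻⁹) = 6.429×10⁻¹⁹ J.
Energy delivered: (3.02 mW)(3156 s) = 9.531 J.
Photons incident: 9.531 / 6.429×10⁻¹⁹ = 1.483×10¹⁹, i.e. 1.483×10¹⁹/6.022×10²³ = 2.463×10⁻⁵ mol.
Photons absorbed: 0.328 × 2.463×10⁻⁵ = 8.079×10⁻⁶ mol.
Φ = 1.734×10⁻⁶ mol / 8.079×10⁻⁶ mol photons = 0.21.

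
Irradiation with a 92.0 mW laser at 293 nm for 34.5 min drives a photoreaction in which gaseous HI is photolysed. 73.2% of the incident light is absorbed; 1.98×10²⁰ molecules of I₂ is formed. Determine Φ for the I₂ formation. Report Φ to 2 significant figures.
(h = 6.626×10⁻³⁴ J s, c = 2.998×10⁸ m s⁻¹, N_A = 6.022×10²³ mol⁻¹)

Product: 1.98×10²⁰ / 6.022×10²³ = 3.288×10⁻⁴ mol.
Photon energy at 293 nm: hc/λ = (6.626×10⁻³⁴)(2.998×10⁸)/(293×10⁻⁹) = 6.780×10⁻¹⁹ J.
Energy delivered: (92.0 mW)(2070 s) = 190.4 J.
Photons incident: 190.4 / 6.780×10⁻¹⁹ = 2.808×10²⁰, i.e. 2.808×10²⁰/6.022×10²³ = 4.663×10⁻⁴ mol.
Photons absorbed: 0.732 × 4.663×10⁻⁴ = 3.413×10⁻⁴ mol.
Φ = 3.288×10⁻⁴ mol / 3.413×10⁻⁴ mol photons = 0.96.

Φ = 0.96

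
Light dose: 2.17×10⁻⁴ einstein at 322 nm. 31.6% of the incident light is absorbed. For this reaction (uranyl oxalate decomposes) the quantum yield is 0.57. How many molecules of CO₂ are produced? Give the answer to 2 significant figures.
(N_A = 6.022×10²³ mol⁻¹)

2.4×10¹⁹ molecules

Photons absorbed: 0.316 × 2.17×10⁻⁴ = 6.857×10⁻⁵ mol.
Product: Φ × n_abs = 0.57 × 6.857×10⁻⁵ = 3.908×10⁻⁵ mol.
As a count: 3.908×10⁻⁵ × 6.022×10²³ = 2.4×10¹⁹.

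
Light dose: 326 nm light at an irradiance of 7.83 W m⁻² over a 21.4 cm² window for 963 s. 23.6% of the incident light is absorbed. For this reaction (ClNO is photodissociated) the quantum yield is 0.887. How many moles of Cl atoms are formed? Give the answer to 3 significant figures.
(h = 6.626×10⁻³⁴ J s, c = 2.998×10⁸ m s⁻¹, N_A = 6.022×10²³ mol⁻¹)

Photon energy at 326 nm: hc/λ = (6.626×10⁻³⁴)(2.998×10⁸)/(326×10⁻⁹) = 6.093×10⁻¹⁹ J.
Energy delivered: (7.83 W m⁻²)(21.4×10⁻⁴ m²)(963 s) = 16.14 J.
Photons incident: 16.14 / 6.093×10⁻¹⁹ = 2.649×10¹⁹, i.e. 2.649×10¹⁹/6.022×10²³ = 4.399×10⁻⁵ mol.
Photons absorbed: 0.236 × 4.399×10⁻⁵ = 1.038×10⁻⁵ mol.
Product: Φ × n_abs = 0.887 × 1.038×10⁻⁵ = 9.207×10⁻⁶ mol.

9.21×10⁻⁶ mol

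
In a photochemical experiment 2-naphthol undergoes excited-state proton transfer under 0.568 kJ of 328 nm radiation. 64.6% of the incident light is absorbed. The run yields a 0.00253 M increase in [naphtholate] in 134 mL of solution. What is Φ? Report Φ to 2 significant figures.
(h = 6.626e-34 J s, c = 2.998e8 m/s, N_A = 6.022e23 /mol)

Φ = 0.34

Product: (0.00253 M)(0.134 L) = 3.390e-4 mol.
Photon energy at 328 nm: hc/λ = (6.626e-34)(2.998e8)/(328e-9) = 6.056e-19 J.
Incident energy: 0.568 kJ = 568 J.
Photons incident: 568 / 6.056e-19 = 9.379e20, i.e. 9.379e20/6.022e23 = 0.001557 mol.
Photons absorbed: 0.646 × 0.001557 = 0.001006 mol.
Φ = 3.390e-4 mol / 0.001006 mol photons = 0.34.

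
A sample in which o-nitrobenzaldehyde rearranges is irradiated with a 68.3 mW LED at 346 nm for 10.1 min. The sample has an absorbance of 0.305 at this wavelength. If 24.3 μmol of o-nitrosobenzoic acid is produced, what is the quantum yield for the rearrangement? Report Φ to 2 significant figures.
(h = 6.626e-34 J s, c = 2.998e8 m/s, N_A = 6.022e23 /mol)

Φ = 0.40

Product: 24.3 μmol = 2.43e-5 mol.
Photon energy at 346 nm: hc/λ = (6.626e-34)(2.998e8)/(346e-9) = 5.741e-19 J.
Energy delivered: (68.3 mW)(606 s) = 41.39 J.
Photons incident: 41.39 / 5.741e-19 = 7.210e19, i.e. 7.210e19/6.022e23 = 1.197e-4 mol.
Fraction absorbed: 1 − 10^(−0.305) = 0.5045.
Photons absorbed: 0.5045 × 1.197e-4 = 6.039e-5 mol.
Φ = 2.43e-5 mol / 6.039e-5 mol photons = 0.40.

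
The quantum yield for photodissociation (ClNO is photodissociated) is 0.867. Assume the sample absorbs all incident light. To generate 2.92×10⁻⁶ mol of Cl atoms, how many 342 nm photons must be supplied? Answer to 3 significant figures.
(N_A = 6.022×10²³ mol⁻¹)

2.03×10¹⁸ photons

Photons that must be absorbed: 2.92×10⁻⁶ / 0.867 = 3.368×10⁻⁶ mol.
Photon count: 3.368×10⁻⁶ × 6.022×10²³ = 2.03×10¹⁸.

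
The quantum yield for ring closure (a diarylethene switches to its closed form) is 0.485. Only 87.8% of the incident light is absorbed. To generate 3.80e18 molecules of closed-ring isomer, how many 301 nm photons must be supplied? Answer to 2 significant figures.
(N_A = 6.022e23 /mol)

8.9e18 photons

Product: 3.80e18 / 6.022e23 = 6.310e-6 mol.
Photons that must be absorbed: 6.310e-6 / 0.485 = 1.301e-5 mol.
Incident photons needed: 1.301e-5 / 0.878 = 1.482e-5 mol.
Photon count: 1.482e-5 × 6.022e23 = 8.9e18.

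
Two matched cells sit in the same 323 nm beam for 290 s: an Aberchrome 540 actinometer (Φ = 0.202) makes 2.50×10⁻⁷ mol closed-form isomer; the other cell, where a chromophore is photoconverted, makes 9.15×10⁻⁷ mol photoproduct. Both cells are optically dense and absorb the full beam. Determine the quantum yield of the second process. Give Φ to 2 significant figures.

Photons absorbed by the actinometer: 2.50×10⁻⁷ / 0.202 = 1.238×10⁻⁶ mol.
Φ(unknown) = 9.15×10⁻⁷ / 1.238×10⁻⁶ = 0.74.

Φ = 0.74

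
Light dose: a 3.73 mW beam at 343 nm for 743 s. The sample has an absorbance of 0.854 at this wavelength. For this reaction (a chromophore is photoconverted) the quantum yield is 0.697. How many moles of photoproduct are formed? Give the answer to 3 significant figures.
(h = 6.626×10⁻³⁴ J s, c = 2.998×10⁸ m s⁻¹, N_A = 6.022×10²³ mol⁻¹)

Photon energy at 343 nm: hc/λ = (6.626×10⁻³⁴)(2.998×10⁸)/(343×10⁻⁹) = 5.791×10⁻¹⁹ J.
Energy delivered: (3.73 mW)(743 s) = 2.771 J.
Photons incident: 2.771 / 5.791×10⁻¹⁹ = 4.785×10¹⁸, i.e. 4.785×10¹⁸/6.022×10²³ = 7.946×10⁻⁶ mol.
Fraction absorbed: 1 − 10^(−0.854) = 0.8600.
Photons absorbed: 0.8600 × 7.946×10⁻⁶ = 6.834×10⁻⁶ mol.
Product: Φ × n_abs = 0.697 × 6.834×10⁻⁶ = 4.763×10⁻⁶ mol.

4.76×10⁻⁶ mol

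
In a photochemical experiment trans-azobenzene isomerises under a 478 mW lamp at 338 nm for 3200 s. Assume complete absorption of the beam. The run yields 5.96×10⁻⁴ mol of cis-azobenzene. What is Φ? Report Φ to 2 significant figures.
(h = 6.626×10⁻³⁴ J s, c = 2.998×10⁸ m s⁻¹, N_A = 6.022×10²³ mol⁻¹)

Φ = 0.14

Photon energy at 338 nm: hc/λ = (6.626×10⁻³⁴)(2.998×10⁸)/(338×10⁻⁹) = 5.877×10⁻¹⁹ J.
Energy delivered: (478 mW)(3200 s) = 1530 J.
Photons incident: 1530 / 5.877×10⁻¹⁹ = 2.603×10²¹, i.e. 2.603×10²¹/6.022×10²³ = 0.004322 mol.
Φ = 5.96×10⁻⁴ mol / 0.004322 mol photons = 0.14.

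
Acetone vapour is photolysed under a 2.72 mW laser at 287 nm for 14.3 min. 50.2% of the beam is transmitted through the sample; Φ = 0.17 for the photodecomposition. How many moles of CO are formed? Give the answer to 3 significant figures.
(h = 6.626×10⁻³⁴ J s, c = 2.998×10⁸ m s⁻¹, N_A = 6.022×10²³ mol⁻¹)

4.74×10⁻⁷ mol

Photon energy at 287 nm: hc/λ = (6.626×10⁻³⁴)(2.998×10⁸)/(287×10⁻⁹) = 6.922×10⁻¹⁹ J.
Energy delivered: (2.72 mW)(858 s) = 2.334 J.
Photons incident: 2.334 / 6.922×10⁻¹⁹ = 3.372×10¹⁸, i.e. 3.372×10¹⁸/6.022×10²³ = 5.599×10⁻⁶ mol.
Fraction absorbed: 1 − 50.2/100 = 0.4980.
Photons absorbed: 0.4980 × 5.599×10⁻⁶ = 2.788×10⁻⁶ mol.
Product: Φ × n_abs = 0.17 × 2.788×10⁻⁶ = 4.740×10⁻⁷ mol.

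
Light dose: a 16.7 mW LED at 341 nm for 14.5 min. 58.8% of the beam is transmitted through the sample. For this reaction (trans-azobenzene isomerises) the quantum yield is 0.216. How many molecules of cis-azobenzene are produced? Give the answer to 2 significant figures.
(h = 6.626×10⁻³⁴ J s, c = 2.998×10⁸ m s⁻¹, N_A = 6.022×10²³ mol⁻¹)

Photon energy at 341 nm: hc/λ = (6.626×10⁻³⁴)(2.998×10⁸)/(341×10⁻⁹) = 5.825×10⁻¹⁹ J.
Energy delivered: (16.7 mW)(870 s) = 14.53 J.
Photons incident: 14.53 / 5.825×10⁻¹⁹ = 2.494×10¹⁹, i.e. 2.494×10¹⁹/6.022×10²³ = 4.141×10⁻⁵ mol.
Fraction absorbed: 1 − 58.8/100 = 0.4120.
Photons absorbed: 0.4120 × 4.141×10⁻⁵ = 1.706×10⁻⁵ mol.
Product: Φ × n_abs = 0.216 × 1.706×10⁻⁵ = 3.685×10⁻⁶ mol.
As a count: 3.685×10⁻⁶ × 6.022×10²³ = 2.2×10¹⁸.

2.2×10¹⁸ molecules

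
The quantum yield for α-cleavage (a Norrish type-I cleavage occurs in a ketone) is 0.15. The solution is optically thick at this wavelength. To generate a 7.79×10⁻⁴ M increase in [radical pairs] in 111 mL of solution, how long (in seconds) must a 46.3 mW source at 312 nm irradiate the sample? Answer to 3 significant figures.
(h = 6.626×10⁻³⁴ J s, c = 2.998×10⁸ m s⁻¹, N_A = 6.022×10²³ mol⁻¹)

Product: (7.79×10⁻⁴ M)(0.111 L) = 8.647×10⁻⁵ mol.
Photons that must be absorbed: 8.647×10⁻⁵ / 0.15 = 5.765×10⁻⁴ mol.
Photon energy: hc/λ = 6.367×10⁻¹⁹ J; per mole, 3.834×10⁵ J mol⁻¹.
Energy required: 5.765×10⁻⁴ × 3.834×10⁵ = 221.0 J.
Time: 221.0 J / 0.0463 W = 4770 s.

t ≈ 4770 s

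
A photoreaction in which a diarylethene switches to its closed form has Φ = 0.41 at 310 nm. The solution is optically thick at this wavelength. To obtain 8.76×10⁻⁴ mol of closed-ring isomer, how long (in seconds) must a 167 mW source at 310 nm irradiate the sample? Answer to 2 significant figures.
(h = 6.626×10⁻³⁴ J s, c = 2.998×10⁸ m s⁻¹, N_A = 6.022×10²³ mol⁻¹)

t ≈ 4900 s

Photons that must be absorbed: 8.76×10⁻⁴ / 0.41 = 0.002137 mol.
Photon energy: hc/λ = 6.408×10⁻¹⁹ J; per mole, 3.859×10⁵ J mol⁻¹.
Energy required: 0.002137 × 3.859×10⁵ = 824.7 J.
Time: 824.7 J / 0.167 W = 4900 s.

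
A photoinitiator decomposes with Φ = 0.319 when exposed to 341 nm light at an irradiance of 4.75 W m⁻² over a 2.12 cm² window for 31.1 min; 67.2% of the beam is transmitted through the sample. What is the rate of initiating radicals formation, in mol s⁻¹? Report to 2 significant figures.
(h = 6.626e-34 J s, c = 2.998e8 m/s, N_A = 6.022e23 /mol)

3.0e-10 mol s⁻¹

Photon energy at 341 nm: hc/λ = (6.626e-34)(2.998e8)/(341e-9) = 5.825e-19 J.
Energy delivered: (4.75 W m⁻²)(2.12e-4 m²)(1866 s) = 1.879 J.
Photons incident: 1.879 / 5.825e-19 = 3.226e18, i.e. 3.226e18/6.022e23 = 5.357e-6 mol.
Fraction absorbed: 1 − 67.2/100 = 0.3280.
Photons absorbed: 0.3280 × 5.357e-6 = 1.757e-6 mol.
Product formed: 0.319 × 1.757e-6 = 5.605e-7 mol.
Rate: 5.605e-7 / 1866 s = 3.0e-10 mol s⁻¹.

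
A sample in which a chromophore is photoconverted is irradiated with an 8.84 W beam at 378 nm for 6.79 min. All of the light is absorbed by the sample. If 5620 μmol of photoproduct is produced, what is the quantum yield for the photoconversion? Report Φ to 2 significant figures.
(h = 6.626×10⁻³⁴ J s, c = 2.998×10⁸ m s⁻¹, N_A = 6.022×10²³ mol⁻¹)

Product: 5620 μmol = 0.00562 mol.
Photon energy at 378 nm: hc/λ = (6.626×10⁻³⁴)(2.998×10⁸)/(378×10⁻⁹) = 5.255×10⁻¹⁹ J.
Energy delivered: (8.84 W)(407.4 s) = 3601 J.
Photons incident: 3601 / 5.255×10⁻¹⁹ = 6.853×10²¹, i.e. 6.853×10²¹/6.022×10²³ = 0.01138 mol.
Φ = 0.00562 mol / 0.01138 mol photons = 0.49.

Φ = 0.49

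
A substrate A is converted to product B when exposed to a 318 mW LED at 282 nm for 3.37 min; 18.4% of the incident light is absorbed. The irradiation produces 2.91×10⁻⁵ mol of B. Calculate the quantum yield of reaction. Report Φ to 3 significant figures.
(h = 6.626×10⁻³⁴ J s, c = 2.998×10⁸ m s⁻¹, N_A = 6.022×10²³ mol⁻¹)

Φ = 1.04

Photon energy at 282 nm: hc/λ = (6.626×10⁻³⁴)(2.998×10⁸)/(282×10⁻⁹) = 7.044×10⁻¹⁹ J.
Energy delivered: (318 mW)(202.2 s) = 64.30 J.
Photons incident: 64.30 / 7.044×10⁻¹⁹ = 9.128×10¹⁹, i.e. 9.128×10¹⁹/6.022×10²³ = 1.516×10⁻⁴ mol.
Photons absorbed: 0.184 × 1.516×10⁻⁴ = 2.789×10⁻⁵ mol.
Φ = 2.91×10⁻⁵ mol / 2.789×10⁻⁵ mol photons = 1.04.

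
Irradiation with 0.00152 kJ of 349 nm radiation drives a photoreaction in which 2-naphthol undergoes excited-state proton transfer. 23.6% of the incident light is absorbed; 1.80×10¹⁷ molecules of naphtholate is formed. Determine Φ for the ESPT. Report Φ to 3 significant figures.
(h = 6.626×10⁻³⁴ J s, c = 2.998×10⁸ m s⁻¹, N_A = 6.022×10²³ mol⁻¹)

Φ = 0.286

Product: 1.80×10¹⁷ / 6.022×10²³ = 2.989×10⁻⁷ mol.
Photon energy at 349 nm: hc/λ = (6.626×10⁻³⁴)(2.998×10⁸)/(349×10⁻⁹) = 5.692×10⁻¹⁹ J.
Incident energy: 0.00152 kJ = 1.52 J.
Photons incident: 1.52 / 5.692×10⁻¹⁹ = 2.670×10¹⁸, i.e. 2.670×10¹⁸/6.022×10²³ = 4.434×10⁻⁶ mol.
Photons absorbed: 0.236 × 4.434×10⁻⁶ = 1.046×10⁻⁶ mol.
Φ = 2.989×10⁻⁷ mol / 1.046×10⁻⁶ mol photons = 0.286.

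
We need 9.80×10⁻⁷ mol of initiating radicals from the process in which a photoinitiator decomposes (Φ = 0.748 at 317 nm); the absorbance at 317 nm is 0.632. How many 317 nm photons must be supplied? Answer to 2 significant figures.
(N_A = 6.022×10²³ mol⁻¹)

1.0×10¹⁸ photons

Photons that must be absorbed: 9.80×10⁻⁷ / 0.748 = 1.310×10⁻⁶ mol.
Fraction absorbed: 1 − 10^(−0.632) = 0.7667.
Incident photons needed: 1.310×10⁻⁶ / 0.7667 = 1.709×10⁻⁶ mol.
Photon count: 1.709×10⁻⁶ × 6.022×10²³ = 1.0×10¹⁸.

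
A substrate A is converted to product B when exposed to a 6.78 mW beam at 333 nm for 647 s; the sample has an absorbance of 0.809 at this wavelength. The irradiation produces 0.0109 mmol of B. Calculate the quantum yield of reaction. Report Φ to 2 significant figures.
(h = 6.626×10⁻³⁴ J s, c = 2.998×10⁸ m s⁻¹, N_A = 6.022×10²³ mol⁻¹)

Product: 0.0109 mmol = 1.09×10⁻⁵ mol.
Photon energy at 333 nm: hc/λ = (6.626×10⁻³⁴)(2.998×10⁸)/(333×10⁻⁹) = 5.965×10⁻¹⁹ J.
Energy delivered: (6.78 mW)(647 s) = 4.387 J.
Photons incident: 4.387 / 5.965×10⁻¹⁹ = 7.355×10¹⁸, i.e. 7.355×10¹⁸/6.022×10²³ = 1.221×10⁻⁵ mol.
Fraction absorbed: 1 − 10^(−0.809) = 0.8448.
Photons absorbed: 0.8448 × 1.221×10⁻⁵ = 1.032×10⁻⁵ mol.
Φ = 1.09×10⁻⁵ mol / 1.032×10⁻⁵ mol photons = 1.1.

Φ = 1.1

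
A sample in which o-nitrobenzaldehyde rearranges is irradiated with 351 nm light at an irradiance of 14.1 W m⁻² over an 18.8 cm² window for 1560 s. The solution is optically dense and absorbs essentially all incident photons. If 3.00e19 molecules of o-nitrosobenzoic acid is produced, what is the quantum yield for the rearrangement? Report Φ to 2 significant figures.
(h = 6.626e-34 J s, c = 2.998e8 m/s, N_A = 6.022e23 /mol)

Φ = 0.41

Product: 3.00e19 / 6.022e23 = 4.982e-5 mol.
Photon energy at 351 nm: hc/λ = (6.626e-34)(2.998e8)/(351e-9) = 5.659e-19 J.
Energy delivered: (14.1 W m⁻²)(18.8e-4 m²)(1560 s) = 41.35 J.
Photons incident: 41.35 / 5.659e-19 = 7.307e19, i.e. 7.307e19/6.022e23 = 1.213e-4 mol.
Φ = 4.982e-5 mol / 1.213e-4 mol photons = 0.41.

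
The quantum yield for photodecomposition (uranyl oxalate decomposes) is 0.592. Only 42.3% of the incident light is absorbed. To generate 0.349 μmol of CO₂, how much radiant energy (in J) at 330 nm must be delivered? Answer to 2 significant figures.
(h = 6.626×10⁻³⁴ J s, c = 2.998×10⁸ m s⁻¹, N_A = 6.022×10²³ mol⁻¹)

Product: 0.349 μmol = 3.49×10⁻⁷ mol.
Photons that must be absorbed: 3.49×10⁻⁷ / 0.592 = 5.895×10⁻⁷ mol.
Incident photons needed: 5.895×10⁻⁷ / 0.423 = 1.394×10⁻⁶ mol.
Photon energy: hc/λ = 6.020×10⁻¹⁹ J; per mole, 3.625×10⁵ J mol⁻¹.
Energy required: 1.394×10⁻⁶ × 3.625×10⁵ = 0.51 J.

0.51 J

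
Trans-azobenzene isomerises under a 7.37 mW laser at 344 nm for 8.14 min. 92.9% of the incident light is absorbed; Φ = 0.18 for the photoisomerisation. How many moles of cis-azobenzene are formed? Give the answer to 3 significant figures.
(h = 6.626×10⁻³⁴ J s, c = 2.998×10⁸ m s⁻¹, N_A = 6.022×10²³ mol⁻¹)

Photon energy at 344 nm: hc/λ = (6.626×10⁻³⁴)(2.998×10⁸)/(344×10⁻⁹) = 5.775×10⁻¹⁹ J.
Energy delivered: (7.37 mW)(488.4 s) = 3.600 J.
Photons incident: 3.600 / 5.775×10⁻¹⁹ = 6.234×10¹⁸, i.e. 6.234×10¹⁸/6.022×10²³ = 1.035×10⁻⁵ mol.
Photons absorbed: 0.929 × 1.035×10⁻⁵ = 9.615×10⁻⁶ mol.
Product: Φ × n_abs = 0.18 × 9.615×10⁻⁶ = 1.731×10⁻⁶ mol.

1.73×10⁻⁶ mol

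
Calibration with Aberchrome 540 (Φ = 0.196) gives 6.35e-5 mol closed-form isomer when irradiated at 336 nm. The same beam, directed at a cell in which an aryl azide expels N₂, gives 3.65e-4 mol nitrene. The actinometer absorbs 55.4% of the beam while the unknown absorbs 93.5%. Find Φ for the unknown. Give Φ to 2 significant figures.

Photons absorbed by the actinometer: 6.35e-5 / 0.196 = 3.240e-4 mol.
Incident flux: 3.240e-4 / 0.554 = 5.848e-4 einstein.
Absorbed by unknown: 0.935 × 5.848e-4 = 5.468e-4 mol.
Φ(unknown) = 3.65e-4 / 5.468e-4 = 0.67.

Φ = 0.67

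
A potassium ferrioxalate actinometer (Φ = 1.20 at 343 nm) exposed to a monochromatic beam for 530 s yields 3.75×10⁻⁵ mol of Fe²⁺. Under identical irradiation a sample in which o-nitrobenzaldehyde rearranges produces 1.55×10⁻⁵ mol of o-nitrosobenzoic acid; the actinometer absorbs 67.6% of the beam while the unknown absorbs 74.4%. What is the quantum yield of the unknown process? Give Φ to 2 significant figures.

Φ = 0.45

Photons absorbed by the actinometer: 3.75×10⁻⁵ / 1.20 = 3.125×10⁻⁵ mol.
Incident flux: 3.125×10⁻⁵ / 0.676 = 4.623×10⁻⁵ einstein.
Absorbed by unknown: 0.744 × 4.623×10⁻⁵ = 3.440×10⁻⁵ mol.
Φ(unknown) = 1.55×10⁻⁵ / 3.440×10⁻⁵ = 0.45.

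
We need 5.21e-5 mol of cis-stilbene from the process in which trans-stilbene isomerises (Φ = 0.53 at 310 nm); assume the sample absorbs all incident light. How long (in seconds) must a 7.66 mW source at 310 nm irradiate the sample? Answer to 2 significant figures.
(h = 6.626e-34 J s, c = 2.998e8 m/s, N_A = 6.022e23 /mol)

Photons that must be absorbed: 5.21e-5 / 0.53 = 9.830e-5 mol.
Photon energy: hc/λ = 6.408e-19 J; per mole, 3.859e5 J mol⁻¹.
Energy required: 9.830e-5 × 3.859e5 = 37.93 J.
Time: 37.93 J / 0.00766 W = 5000 s.

t ≈ 5000 s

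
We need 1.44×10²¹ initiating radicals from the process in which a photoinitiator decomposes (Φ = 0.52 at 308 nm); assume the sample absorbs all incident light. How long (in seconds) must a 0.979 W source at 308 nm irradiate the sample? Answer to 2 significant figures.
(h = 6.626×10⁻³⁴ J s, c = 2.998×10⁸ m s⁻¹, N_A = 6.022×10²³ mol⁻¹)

t ≈ 1800 s

Product: 1.44×10²¹ / 6.022×10²³ = 0.002391 mol.
Photons that must be absorbed: 0.002391 / 0.52 = 0.004598 mol.
Photon energy: hc/λ = 6.450×10⁻¹⁹ J; per mole, 3.884×10⁵ J mol⁻¹.
Energy required: 0.004598 × 3.884×10⁵ = 1786 J.
Time: 1786 J / 0.979 W = 1800 s.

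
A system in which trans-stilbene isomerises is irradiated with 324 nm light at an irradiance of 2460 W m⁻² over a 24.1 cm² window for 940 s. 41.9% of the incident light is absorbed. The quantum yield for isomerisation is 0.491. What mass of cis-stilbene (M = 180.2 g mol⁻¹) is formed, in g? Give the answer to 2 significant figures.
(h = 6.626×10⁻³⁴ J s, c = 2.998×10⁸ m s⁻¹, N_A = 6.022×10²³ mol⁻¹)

Photon energy at 324 nm: hc/λ = (6.626×10⁻³⁴)(2.998×10⁸)/(324×10⁻⁹) = 6.131×10⁻¹⁹ J.
Energy delivered: (2460 W m⁻²)(24.1×10⁻⁴ m²)(940 s) = 5573 J.
Photons incident: 5573 / 6.131×10⁻¹⁹ = 9.090×10²¹, i.e. 9.090×10²¹/6.022×10²³ = 0.01509 mol.
Photons absorbed: 0.419 × 0.01509 = 0.006323 mol.
Product: Φ × n_abs = 0.491 × 0.006323 = 0.003105 mol.
Mass: 0.003105 × 180.2 = 0.5595 g = 0.56 g.

0.56 g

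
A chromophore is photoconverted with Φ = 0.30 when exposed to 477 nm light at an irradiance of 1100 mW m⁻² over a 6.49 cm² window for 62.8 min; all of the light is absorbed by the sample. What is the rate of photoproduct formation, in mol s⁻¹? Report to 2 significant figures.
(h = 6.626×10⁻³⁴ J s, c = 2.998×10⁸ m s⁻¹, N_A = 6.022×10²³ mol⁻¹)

8.5×10⁻¹⁰ mol s⁻¹

Photon energy at 477 nm: hc/λ = (6.626×10⁻³⁴)(2.998×10⁸)/(477×10⁻⁹) = 4.165×10⁻¹⁹ J.
Energy delivered: (1100 mW m⁻²)(6.49×10⁻⁴ m²)(3768 s) = 2.690 J.
Photons incident: 2.690 / 4.165×10⁻¹⁹ = 6.459×10¹⁸, i.e. 6.459×10¹⁸/6.022×10²³ = 1.073×10⁻⁵ mol.
Product formed: 0.30 × 1.073×10⁻⁵ = 3.219×10⁻⁶ mol.
Rate: 3.219×10⁻⁶ / 3768 s = 8.5×10⁻¹⁰ mol s⁻¹.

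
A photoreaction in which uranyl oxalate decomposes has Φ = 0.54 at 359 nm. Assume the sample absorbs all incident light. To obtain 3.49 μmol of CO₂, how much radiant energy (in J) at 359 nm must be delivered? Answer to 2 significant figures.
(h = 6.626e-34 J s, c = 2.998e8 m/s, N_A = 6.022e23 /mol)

Product: 3.49 μmol = 3.49e-6 mol.
Photons that must be absorbed: 3.49e-6 / 0.54 = 6.463e-6 mol.
Photon energy: hc/λ = 5.533e-19 J; per mole, 3.332e5 J mol⁻¹.
Energy required: 6.463e-6 × 3.332e5 = 2.2 J.

2.2 J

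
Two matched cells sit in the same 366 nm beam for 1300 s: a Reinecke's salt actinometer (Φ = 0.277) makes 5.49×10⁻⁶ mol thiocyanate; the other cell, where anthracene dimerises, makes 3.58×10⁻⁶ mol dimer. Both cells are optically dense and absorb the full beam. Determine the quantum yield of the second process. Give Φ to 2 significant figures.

Φ = 0.18

Photons absorbed by the actinometer: 5.49×10⁻⁶ / 0.277 = 1.982×10⁻⁵ mol.
Φ(unknown) = 3.58×10⁻⁶ / 1.982×10⁻⁵ = 0.18.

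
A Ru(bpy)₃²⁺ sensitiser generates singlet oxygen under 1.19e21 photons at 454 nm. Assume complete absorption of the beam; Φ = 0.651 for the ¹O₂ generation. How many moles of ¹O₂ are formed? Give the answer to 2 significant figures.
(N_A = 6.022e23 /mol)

Moles of photons: 1.19e21 / 6.022e23 = 0.001976 mol.
Product: Φ × n_abs = 0.651 × 0.001976 = 0.001286 mol.

0.0013 mol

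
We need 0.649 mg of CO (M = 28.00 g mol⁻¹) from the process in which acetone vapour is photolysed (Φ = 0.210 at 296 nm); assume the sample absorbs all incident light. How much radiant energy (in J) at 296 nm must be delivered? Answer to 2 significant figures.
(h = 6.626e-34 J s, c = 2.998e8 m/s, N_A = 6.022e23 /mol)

45 J

Product: 0.649 mg / 28.00 g mol⁻¹ = 2.318e-5 mol.
Photons that must be absorbed: 2.318e-5 / 0.210 = 1.104e-4 mol.
Photon energy: hc/λ = 6.711e-19 J; per mole, 4.041e5 J mol⁻¹.
Energy required: 1.104e-4 × 4.041e5 = 45 J.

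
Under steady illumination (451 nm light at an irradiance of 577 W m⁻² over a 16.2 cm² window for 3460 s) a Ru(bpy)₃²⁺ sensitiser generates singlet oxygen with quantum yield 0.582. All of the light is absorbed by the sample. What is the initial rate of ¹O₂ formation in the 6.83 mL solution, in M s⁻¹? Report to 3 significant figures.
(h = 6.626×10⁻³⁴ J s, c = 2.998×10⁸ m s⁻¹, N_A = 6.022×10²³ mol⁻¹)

Photon energy at 451 nm: hc/λ = (6.626×10⁻³⁴)(2.998×10⁸)/(451×10⁻⁹) = 4.405×10⁻¹⁹ J.
Energy delivered: (577 W m⁻²)(16.2×10⁻⁴ m²)(3460 s) = 3234 J.
Photons incident: 3234 / 4.405×10⁻¹⁹ = 7.342×10²¹, i.e. 7.342×10²¹/6.022×10²³ = 0.01219 mol.
Product formed: 0.582 × 0.01219 = 0.007095 mol.
Rate: 0.007095 mol / (3460 s × 0.00683 L) = 3.00×10⁻⁴ M s⁻¹.

3.00×10⁻⁴ M s⁻¹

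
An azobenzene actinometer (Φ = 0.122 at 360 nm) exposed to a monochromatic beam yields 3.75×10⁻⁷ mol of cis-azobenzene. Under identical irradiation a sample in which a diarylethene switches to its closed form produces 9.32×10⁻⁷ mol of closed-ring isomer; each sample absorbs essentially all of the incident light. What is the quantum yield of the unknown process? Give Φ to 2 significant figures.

Φ = 0.30

Photons absorbed by the actinometer: 3.75×10⁻⁷ / 0.122 = 3.074×10⁻⁶ mol.
Φ(unknown) = 9.32×10⁻⁷ / 3.074×10⁻⁶ = 0.30.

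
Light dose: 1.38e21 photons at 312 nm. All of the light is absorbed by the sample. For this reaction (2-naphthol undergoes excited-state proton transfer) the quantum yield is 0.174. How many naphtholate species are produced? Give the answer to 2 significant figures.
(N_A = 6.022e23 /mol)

2.4e20 species

Moles of photons: 1.38e21 / 6.022e23 = 0.002292 mol.
Product: Φ × n_abs = 0.174 × 0.002292 = 3.988e-4 mol.
As a count: 3.988e-4 × 6.022e23 = 2.4e20.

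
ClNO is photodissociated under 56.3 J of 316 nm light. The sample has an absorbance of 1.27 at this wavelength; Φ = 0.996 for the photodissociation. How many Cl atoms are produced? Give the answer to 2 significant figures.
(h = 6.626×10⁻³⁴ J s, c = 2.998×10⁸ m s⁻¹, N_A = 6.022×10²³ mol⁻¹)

8.4×10¹⁹ atoms

Photon energy at 316 nm: hc/λ = (6.626×10⁻³⁴)(2.998×10⁸)/(316×10⁻⁹) = 6.286×10⁻¹⁹ J.
Photons incident: 56.3 / 6.286×10⁻¹⁹ = 8.956×10¹⁹, i.e. 8.956×10¹⁹/6.022×10²³ = 1.487×10⁻⁴ mol.
Fraction absorbed: 1 − 10^(−1.27) = 0.9463.
Photons absorbed: 0.9463 × 1.487×10⁻⁴ = 1.407×10⁻⁴ mol.
Product: Φ × n_abs = 0.996 × 1.407×10⁻⁴ = 1.401×10⁻⁴ mol.
As a count: 1.401×10⁻⁴ × 6.022×10²³ = 8.4×10¹⁹.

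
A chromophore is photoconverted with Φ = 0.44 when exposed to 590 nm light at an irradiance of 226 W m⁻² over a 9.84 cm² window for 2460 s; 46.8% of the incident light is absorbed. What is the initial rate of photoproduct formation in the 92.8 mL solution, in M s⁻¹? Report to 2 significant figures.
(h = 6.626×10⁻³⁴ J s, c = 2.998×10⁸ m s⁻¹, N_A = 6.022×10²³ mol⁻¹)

Photon energy at 590 nm: hc/λ = (6.626×10⁻³⁴)(2.998×10⁸)/(590×10⁻⁹) = 3.367×10⁻¹⁹ J.
Energy delivered: (226 W m⁻²)(9.84×10⁻⁴ m²)(2460 s) = 547.1 J.
Photons incident: 547.1 / 3.367×10⁻¹⁹ = 1.625×10²¹, i.e. 1.625×10²¹/6.022×10²³ = 0.002698 mol.
Photons absorbed: 0.468 × 0.002698 = 0.001263 mol.
Product formed: 0.44 × 0.001263 = 5.557×10⁻⁴ mol.
Rate: 5.557×10⁻⁴ mol / (2460 s × 0.0928 L) = 2.4×10⁻⁶ M s⁻¹.

2.4×10⁻⁶ M s⁻¹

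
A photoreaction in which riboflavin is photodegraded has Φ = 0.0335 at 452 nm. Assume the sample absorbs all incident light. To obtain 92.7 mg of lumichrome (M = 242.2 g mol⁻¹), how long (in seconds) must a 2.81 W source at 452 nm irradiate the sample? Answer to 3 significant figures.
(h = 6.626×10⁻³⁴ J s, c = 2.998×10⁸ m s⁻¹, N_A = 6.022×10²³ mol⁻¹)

t ≈ 1080 s

Product: 92.7 mg / 242.2 g mol⁻¹ = 3.827×10⁻⁴ mol.
Photons that must be absorbed: 3.827×10⁻⁴ / 0.0335 = 0.01142 mol.
Photon energy: hc/λ = 4.395×10⁻¹⁹ J; per mole, 2.647×10⁵ J mol⁻¹.
Energy required: 0.01142 × 2.647×10⁵ = 3023 J.
Time: 3023 J / 2.81 W = 1080 s.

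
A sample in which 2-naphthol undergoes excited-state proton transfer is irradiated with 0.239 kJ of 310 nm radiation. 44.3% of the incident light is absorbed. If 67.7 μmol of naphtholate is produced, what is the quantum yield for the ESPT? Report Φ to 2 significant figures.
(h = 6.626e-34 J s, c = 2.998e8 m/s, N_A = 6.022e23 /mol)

Product: 67.7 μmol = 6.77e-5 mol.
Photon energy at 310 nm: hc/λ = (6.626e-34)(2.998e8)/(310e-9) = 6.408e-19 J.
Incident energy: 0.239 kJ = 239 J.
Photons incident: 239 / 6.408e-19 = 3.730e20, i.e. 3.730e20/6.022e23 = 6.194e-4 mol.
Photons absorbed: 0.443 × 6.194e-4 = 2.744e-4 mol.
Φ = 6.77e-5 mol / 2.744e-4 mol photons = 0.25.

Φ = 0.25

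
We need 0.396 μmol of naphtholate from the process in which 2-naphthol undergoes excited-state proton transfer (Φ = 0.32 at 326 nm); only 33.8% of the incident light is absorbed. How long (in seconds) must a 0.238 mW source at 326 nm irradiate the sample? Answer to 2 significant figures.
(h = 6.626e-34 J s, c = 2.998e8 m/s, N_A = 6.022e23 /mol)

t ≈ 5600 s

Product: 0.396 μmol = 3.96e-7 mol.
Photons that must be absorbed: 3.96e-7 / 0.32 = 1.238e-6 mol.
Incident photons needed: 1.238e-6 / 0.338 = 3.663e-6 mol.
Photon energy: hc/λ = 6.093e-19 J; per mole, 3.669e5 J mol⁻¹.
Energy required: 3.663e-6 × 3.669e5 = 1.344 J.
Time: 1.344 J / 0.000238 W = 5600 s.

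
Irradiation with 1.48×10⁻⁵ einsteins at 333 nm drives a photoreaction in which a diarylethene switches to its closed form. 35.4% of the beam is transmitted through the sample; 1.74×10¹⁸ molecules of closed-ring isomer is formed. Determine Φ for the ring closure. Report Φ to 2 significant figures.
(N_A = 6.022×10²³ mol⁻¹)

Φ = 0.30

Product: 1.74×10¹⁸ / 6.022×10²³ = 2.889×10⁻⁶ mol.
Fraction absorbed: 1 − 35.4/100 = 0.6460.
Photons absorbed: 0.6460 × 1.48×10⁻⁵ = 9.561×10⁻⁶ mol.
Φ = 2.889×10⁻⁶ mol / 9.561×10⁻⁶ mol photons = 0.30.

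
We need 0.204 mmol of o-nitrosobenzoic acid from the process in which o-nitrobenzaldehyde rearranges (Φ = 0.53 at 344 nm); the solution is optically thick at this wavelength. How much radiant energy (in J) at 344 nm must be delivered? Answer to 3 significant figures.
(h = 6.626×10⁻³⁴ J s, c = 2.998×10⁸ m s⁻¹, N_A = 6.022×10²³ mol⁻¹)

Product: 0.204 mmol = 2.04×10⁻⁴ mol.
Photons that must be absorbed: 2.04×10⁻⁴ / 0.53 = 3.849×10⁻⁴ mol.
Photon energy: hc/λ = 5.775×10⁻¹⁹ J; per mole, 3.478×10⁵ J mol⁻¹.
Energy required: 3.849×10⁻⁴ × 3.478×10⁵ = 134 J.

134 J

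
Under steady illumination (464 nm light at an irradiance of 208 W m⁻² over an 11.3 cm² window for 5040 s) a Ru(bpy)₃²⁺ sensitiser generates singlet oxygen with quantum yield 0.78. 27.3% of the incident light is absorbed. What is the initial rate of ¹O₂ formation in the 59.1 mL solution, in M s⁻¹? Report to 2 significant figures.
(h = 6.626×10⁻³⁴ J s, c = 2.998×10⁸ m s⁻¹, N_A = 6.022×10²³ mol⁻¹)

3.3×10⁻⁶ M s⁻¹

Photon energy at 464 nm: hc/λ = (6.626×10⁻³⁴)(2.998×10⁸)/(464×10⁻⁹) = 4.281×10⁻¹⁹ J.
Energy delivered: (208 W m⁻²)(11.3×10⁻⁴ m²)(5040 s) = 1185 J.
Photons incident: 1185 / 4.281×10⁻¹⁹ = 2.768×10²¹, i.e. 2.768×10²¹/6.022×10²³ = 0.004596 mol.
Photons absorbed: 0.273 × 0.004596 = 0.001255 mol.
Product formed: 0.78 × 0.001255 = 9.789×10⁻⁴ mol.
Rate: 9.789×10⁻⁴ mol / (5040 s × 0.0591 L) = 3.3×10⁻⁶ M s⁻¹.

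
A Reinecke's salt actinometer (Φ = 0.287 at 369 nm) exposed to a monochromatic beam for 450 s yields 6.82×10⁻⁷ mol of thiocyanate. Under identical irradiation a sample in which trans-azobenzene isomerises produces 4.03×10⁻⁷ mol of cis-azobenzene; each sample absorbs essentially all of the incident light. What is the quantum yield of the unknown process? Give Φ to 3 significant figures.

Photons absorbed by the actinometer: 6.82×10⁻⁷ / 0.287 = 2.376×10⁻⁶ mol.
Φ(unknown) = 4.03×10⁻⁷ / 2.376×10⁻⁶ = 0.170.

Φ = 0.170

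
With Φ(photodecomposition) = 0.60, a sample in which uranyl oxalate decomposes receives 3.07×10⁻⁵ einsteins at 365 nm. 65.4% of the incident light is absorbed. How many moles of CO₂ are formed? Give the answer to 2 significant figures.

1.2×10⁻⁵ mol

Photons absorbed: 0.654 × 3.07×10⁻⁵ = 2.008×10⁻⁵ mol.
Product: Φ × n_abs = 0.60 × 2.008×10⁻⁵ = 1.205×10⁻⁵ mol.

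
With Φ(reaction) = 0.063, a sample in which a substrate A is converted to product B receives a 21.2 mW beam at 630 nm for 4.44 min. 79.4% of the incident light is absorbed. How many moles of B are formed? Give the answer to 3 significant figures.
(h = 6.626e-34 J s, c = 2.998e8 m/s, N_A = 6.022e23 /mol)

1.49e-6 mol

Photon energy at 630 nm: hc/λ = (6.626e-34)(2.998e8)/(630e-9) = 3.153e-19 J.
Energy delivered: (21.2 mW)(266.4 s) = 5.648 J.
Photons incident: 5.648 / 3.153e-19 = 1.791e19, i.e. 1.791e19/6.022e23 = 2.974e-5 mol.
Photons absorbed: 0.794 × 2.974e-5 = 2.361e-5 mol.
Product: Φ × n_abs = 0.063 × 2.361e-5 = 1.487e-6 mol.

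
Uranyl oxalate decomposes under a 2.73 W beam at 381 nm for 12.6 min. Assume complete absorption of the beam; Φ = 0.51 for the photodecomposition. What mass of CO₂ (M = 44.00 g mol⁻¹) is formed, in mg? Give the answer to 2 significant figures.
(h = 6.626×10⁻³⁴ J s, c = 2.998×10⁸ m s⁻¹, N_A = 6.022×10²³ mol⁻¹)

150 mg

Photon energy at 381 nm: hc/λ = (6.626×10⁻³⁴)(2.998×10⁸)/(381×10⁻⁹) = 5.214×10⁻¹⁹ J.
Energy delivered: (2.73 W)(756 s) = 2064 J.
Photons incident: 2064 / 5.214×10⁻¹⁹ = 3.959×10²¹, i.e. 3.959×10²¹/6.022×10²³ = 0.006574 mol.
Product: Φ × n_abs = 0.51 × 0.006574 = 0.003353 mol.
Mass: 0.003353 × 44.00 = 0.1475 g = 150 mg.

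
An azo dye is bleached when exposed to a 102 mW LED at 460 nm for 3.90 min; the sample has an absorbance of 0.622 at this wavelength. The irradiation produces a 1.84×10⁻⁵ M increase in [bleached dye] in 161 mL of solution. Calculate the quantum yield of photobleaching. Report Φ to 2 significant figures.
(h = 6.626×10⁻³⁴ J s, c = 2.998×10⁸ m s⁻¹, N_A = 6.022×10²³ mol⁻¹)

Φ = 0.042

Product: (1.84×10⁻⁵ M)(0.161 L) = 2.962×10⁻⁶ mol.
Photon energy at 460 nm: hc/λ = (6.626×10⁻³⁴)(2.998×10⁸)/(460×10⁻⁹) = 4.318×10⁻¹⁹ J.
Energy delivered: (102 mW)(234 s) = 23.87 J.
Photons incident: 23.87 / 4.318×10⁻¹⁹ = 5.528×10¹⁹, i.e. 5.528×10¹⁹/6.022×10²³ = 9.180×10⁻⁵ mol.
Fraction absorbed: 1 − 10^(−0.622) = 0.7612.
Photons absorbed: 0.7612 × 9.180×10⁻⁵ = 6.988×10⁻⁵ mol.
Φ = 2.962×10⁻⁶ mol / 6.988×10⁻⁵ mol photons = 0.042.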